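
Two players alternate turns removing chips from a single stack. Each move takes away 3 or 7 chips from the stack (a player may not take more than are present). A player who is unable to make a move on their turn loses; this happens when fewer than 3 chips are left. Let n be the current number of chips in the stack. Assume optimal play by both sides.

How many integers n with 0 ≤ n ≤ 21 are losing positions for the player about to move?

10

Use the standard recursion: the mover loses at a terminal position; elsewhere, the mover wins exactly when some move hands the opponent an L position.
n=0: no move → L
n=1: no move → L
n=2: no move → L
n=3: can move to 0, which is L ⇒ W
n=4: can move to 1, which is L ⇒ W
n=5: can move to 2, which is L ⇒ W
n=6: the only move is to 3(W), a W ⇒ L
n=7: can move to 0, which is L ⇒ W
n=8: can move to 1, which is L ⇒ W
n=9: can move to 6, which is L ⇒ W
n=10: moves to 7(W), 3(W); every one is W ⇒ L
n=11: moves to 8(W), 4(W); every one is W ⇒ L
n=12: moves to 9(W), 5(W); every one is W ⇒ L
n=13: can move to 10, which is L ⇒ W
n=14: can move to 11, which is L ⇒ W
n=15: can move to 12, which is L ⇒ W
n=16: moves to 13(W), 9(W); every one is W ⇒ L
n=17: can move to 10, which is L ⇒ W
n=18: can move to 11, which is L ⇒ W
n=19: can move to 16, which is L ⇒ W
n=20: moves to 17(W), 13(W); every one is W ⇒ L
n=21: moves to 18(W), 14(W); every one is W ⇒ L
L entries with 0 ≤ n ≤ 21: n = 0, 1, 2, 6, 10, 11, 12, 16, 20, 21; that makes 10.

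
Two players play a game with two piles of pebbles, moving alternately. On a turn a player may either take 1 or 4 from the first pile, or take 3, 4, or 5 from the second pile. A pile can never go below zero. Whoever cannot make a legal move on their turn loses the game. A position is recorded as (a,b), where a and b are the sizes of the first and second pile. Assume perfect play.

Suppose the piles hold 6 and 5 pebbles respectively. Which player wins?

The second player wins.

Work bottom-up. With no move the player to move loses. Otherwise the position is W if at least one move leads to an L position for the opponent, and L if every move leads to a W.
No move ever increases a pile, so every position that can arise here has a ≤ 6 and b ≤ 5; it is enough to label the cells with 0 ≤ a ≤ 6 and 0 ≤ b ≤ 5.
Every move lowers a or b (never raises either), so fill the grid row by row in increasing a, and left to right within a row: each cell's successors are then already labelled.
      b=0  b=1  b=2  b=3  b=4  b=5
a=0:    L    L    L    W    W    W
a=1:    W    W    W    L    L    L
a=2:    L    L    L    W    W    W
a=3:    W    W    W    L    L    L
a=4:    W    W    W    W    W    W
a=5:    L    L    L    W    W    W
a=6:    W    W    W    L    L    L
Cells with no legal move (terminal, hence L): (0,0), (0,1), (0,2).
The remaining L cells, each justified by listing all of its moves:
(1,3): only reaches (0,3)(W), (1,0)(W), all W → L
(1,4): only reaches (0,4)(W), (1,1)(W), (1,0)(W), all W → L
(1,5): only reaches (0,5)(W), (1,2)(W), (1,1)(W), (1,0)(W), all W → L
(2,0): only reaches (1,0)(W), which is W → L
(2,1): only reaches (1,1)(W), which is W → L
(2,2): only reaches (1,2)(W), which is W → L
(3,3): only reaches (2,3)(W), (3,0)(W), all W → L
(3,4): only reaches (2,4)(W), (3,1)(W), (3,0)(W), all W → L
(3,5): only reaches (2,5)(W), (3,2)(W), (3,1)(W), (3,0)(W), all W → L
(5,0): only reaches (4,0)(W), (1,0)(W), all W → L
(5,1): only reaches (4,1)(W), (1,1)(W), all W → L
(5,2): only reaches (4,2)(W), (1,2)(W), all W → L
(6,3): only reaches (5,3)(W), (2,3)(W), (6,0)(W), all W → L
(6,4): only reaches (5,4)(W), (2,4)(W), (6,1)(W), (6,0)(W), all W → L
(6,5): only reaches (5,5)(W), (2,5)(W), (6,2)(W), (6,1)(W), (6,0)(W), all W → L
Every other cell has at least one move into one of the L cells above, so it is W.
Every move from (6,5) reaches a W position, so the mover loses.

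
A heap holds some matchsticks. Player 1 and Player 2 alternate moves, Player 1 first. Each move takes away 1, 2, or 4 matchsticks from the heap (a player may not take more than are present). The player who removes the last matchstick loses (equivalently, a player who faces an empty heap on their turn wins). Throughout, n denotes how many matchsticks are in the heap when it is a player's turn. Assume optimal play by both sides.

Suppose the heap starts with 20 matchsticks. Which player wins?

Player 1 wins.

Work bottom-up. With no move the player to move wins. Otherwise the position is W if at least one move leads to an L position for the opponent, and L if every move leads to a W.
n=0: no move; the opponent has just taken the last matchstick and therefore loses → W
n=1: the only move is to 0(W), a W ⇒ L
n=2: can move to 1, which is L ⇒ W
n=3: can move to 1, which is L ⇒ W
n=4: moves to 3(W), 2(W), 0(W); every one is W ⇒ L
n=5: can move to 4, which is L ⇒ W
n=6: can move to 4, which is L ⇒ W
n=7: moves to 6(W), 5(W), 3(W); every one is W ⇒ L
n=8: can move to 7, which is L ⇒ W
n=9: can move to 7, which is L ⇒ W
n=10: moves to 9(W), 8(W), 6(W); every one is W ⇒ L
n=11: can move to 10, which is L ⇒ W
n=12: can move to 10, which is L ⇒ W
n=13: moves to 12(W), 11(W), 9(W); every one is W ⇒ L
n=14: can move to 13, which is L ⇒ W
n=15: can move to 13, which is L ⇒ W
n=16: moves to 15(W), 14(W), 12(W); every one is W ⇒ L
n=17: can move to 16, which is L ⇒ W
n=18: can move to 16, which is L ⇒ W
n=19: moves to 18(W), 17(W), 15(W); every one is W ⇒ L
n=20: can move to 19, which is L ⇒ W
The starting position 20 is W: Player 1 should remove 1, leaving 19, handing over an L position.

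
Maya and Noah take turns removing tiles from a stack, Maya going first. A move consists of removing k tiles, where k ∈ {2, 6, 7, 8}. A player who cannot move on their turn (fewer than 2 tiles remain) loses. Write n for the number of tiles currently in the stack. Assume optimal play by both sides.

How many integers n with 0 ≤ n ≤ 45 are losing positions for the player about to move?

Classify positions by backward induction: terminal positions (no move available) are L. From any other position, the mover wins iff some move reaches an L.
n=0: no move → L
n=1: no move → L
n=2: can move to 0, which is L ⇒ W
n=3: can move to 1, which is L ⇒ W
n=4: the only move is to 2(W), a W ⇒ L
n=5: the only move is to 3(W), a W ⇒ L
n=6: can move to 4, which is L ⇒ W
n=7: can move to 5, which is L ⇒ W
n=8: can move to 1, which is L ⇒ W
n=9: can move to 1, which is L ⇒ W
n=10: can move to 4, which is L ⇒ W
n=11: can move to 5, which is L ⇒ W
n=12: can move to 5, which is L ⇒ W
n=13: can move to 5, which is L ⇒ W
n=14: moves to 12(W), 8(W), 7(W), 6(W); every one is W ⇒ L
n=15: moves to 13(W), 9(W), 8(W), 7(W); every one is W ⇒ L
n=16: can move to 14, which is L ⇒ W
n=17: can move to 15, which is L ⇒ W
n=18: moves to 16(W), 12(W), 11(W), 10(W); every one is W ⇒ L
n=19: moves to 17(W), 13(W), 12(W), 11(W); every one is W ⇒ L
n=20: can move to 18, which is L ⇒ W
n=21: can move to 19, which is L ⇒ W
n=22: can move to 15, which is L ⇒ W
n=23: can move to 15, which is L ⇒ W
n=24: can move to 18, which is L ⇒ W
n=25: can move to 19, which is L ⇒ W
n=26: can move to 19, which is L ⇒ W
n=27: can move to 19, which is L ⇒ W
n=28: moves to 26(W), 22(W), 21(W), 20(W); every one is W ⇒ L
n=29: moves to 27(W), 23(W), 22(W), 21(W); every one is W ⇒ L
n=30: can move to 28, which is L ⇒ W
n=31: can move to 29, which is L ⇒ W
n=32: moves to 30(W), 26(W), 25(W), 24(W); every one is W ⇒ L
n=33: moves to 31(W), 27(W), 26(W), 25(W); every one is W ⇒ L
n=34: can move to 32, which is L ⇒ W
n=35: can move to 33, which is L ⇒ W
n=36: can move to 29, which is L ⇒ W
n=37: can move to 29, which is L ⇒ W
n=38: can move to 32, which is L ⇒ W
n=39: can move to 33, which is L ⇒ W
n=40: can move to 33, which is L ⇒ W
n=41: can move to 33, which is L ⇒ W
n=42: moves to 40(W), 36(W), 35(W), 34(W); every one is W ⇒ L
n=43: moves to 41(W), 37(W), 36(W), 35(W); every one is W ⇒ L
n=44: can move to 42, which is L ⇒ W
n=45: can move to 43, which is L ⇒ W
L entries with 0 ≤ n ≤ 45: n = 0, 1, 4, 5, 14, 15, 18, 19, 28, 29, 32, 33, 42, 43; that makes 14.

14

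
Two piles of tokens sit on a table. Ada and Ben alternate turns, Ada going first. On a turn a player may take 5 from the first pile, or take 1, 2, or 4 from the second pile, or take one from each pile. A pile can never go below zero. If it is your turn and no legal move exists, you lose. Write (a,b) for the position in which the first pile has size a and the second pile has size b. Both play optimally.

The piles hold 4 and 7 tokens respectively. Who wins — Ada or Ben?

Work bottom-up. With no move the player to move loses. Otherwise the position is W if at least one move leads to an L position for the opponent, and L if every move leads to a W.
No move ever increases a pile, so every position that can arise here has a ≤ 4 and b ≤ 7; it is enough to label the cells with 0 ≤ a ≤ 4 and 0 ≤ b ≤ 7.
Every move lowers a or b (never raises either), so fill the grid row by row in increasing a, and left to right within a row: each cell's successors are then already labelled.
      b=0  b=1  b=2  b=3  b=4  b=5  b=6  b=7
a=0:    L    W    W    L    W    W    L    W
a=1:    L    W    W    L    W    W    L    W
a=2:    L    W    W    L    W    W    L    W
a=3:    L    W    W    L    W    W    L    W
a=4:    L    W    W    L    W    W    L    W
Cells with no legal move (terminal, hence L): (0,0), (1,0), (2,0), (3,0), (4,0).
The remaining L cells, each justified by listing all of its moves:
(0,3): moves to (0,2)(W), (0,1)(W); every one is W ⇒ L
(0,6): moves to (0,5)(W), (0,4)(W), (0,2)(W); every one is W ⇒ L
(1,3): moves to (1,2)(W), (1,1)(W), (0,2)(W); every one is W ⇒ L
(1,6): moves to (1,5)(W), (1,4)(W), (1,2)(W), (0,5)(W); every one is W ⇒ L
(2,3): moves to (2,2)(W), (2,1)(W), (1,2)(W); every one is W ⇒ L
(2,6): moves to (2,5)(W), (2,4)(W), (2,2)(W), (1,5)(W); every one is W ⇒ L
(3,3): moves to (3,2)(W), (3,1)(W), (2,2)(W); every one is W ⇒ L
(3,6): moves to (3,5)(W), (3,4)(W), (3,2)(W), (2,5)(W); every one is W ⇒ L
(4,3): moves to (4,2)(W), (4,1)(W), (3,2)(W); every one is W ⇒ L
(4,6): moves to (4,5)(W), (4,4)(W), (4,2)(W), (3,5)(W); every one is W ⇒ L
Every other cell has at least one move into one of the L cells above, so it is W.
From (4,7) Ada can move to (4,6), reaching an L position.

Ada wins.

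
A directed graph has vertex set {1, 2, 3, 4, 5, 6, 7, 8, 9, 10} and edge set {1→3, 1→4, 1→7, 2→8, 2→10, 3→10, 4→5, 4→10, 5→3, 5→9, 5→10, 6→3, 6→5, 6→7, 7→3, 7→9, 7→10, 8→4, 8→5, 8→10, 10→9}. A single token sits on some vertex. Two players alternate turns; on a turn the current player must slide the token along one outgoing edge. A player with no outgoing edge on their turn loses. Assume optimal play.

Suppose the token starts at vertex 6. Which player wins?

Use the standard recursion: the mover loses at a terminal position; elsewhere, the mover wins exactly when some move hands the opponent an L position.
Every edge goes from a vertex to one that appears earlier in the order 9, 10, 3, 5, 4, 8, 7, 1, 6, 2, so processing vertices in that order labels each vertex after all of its successors.
9: no outgoing edge → L
10: can move to 9, which is L ⇒ W
3: the only move is to 10(W), a W ⇒ L
5: can move to 3, which is L ⇒ W
4: moves to 5(W), 10(W); every one is W ⇒ L
8: can move to 4, which is L ⇒ W
7: can move to 3, which is L ⇒ W
1: can move to 4, which is L ⇒ W
6: can move to 3, which is L ⇒ W
2: moves to 8(W), 10(W); every one is W ⇒ L
From 6 the player to move can move to 3, reaching an L position.

The first player wins.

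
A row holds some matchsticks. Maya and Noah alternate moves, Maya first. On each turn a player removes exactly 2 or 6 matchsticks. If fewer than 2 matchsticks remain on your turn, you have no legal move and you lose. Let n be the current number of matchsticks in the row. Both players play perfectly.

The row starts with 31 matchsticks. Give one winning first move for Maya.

Remove 2, leaving 29.

Label each position W (a win for the player to move) or L (a loss). A position with no legal move is L; any other position is W exactly when some move reaches an L, and L when every move reaches a W.
n=0: no move → L
n=1: no move → L
n=2: reaches L-position 0 → W
n=3: reaches L-position 1 → W
n=4: only reaches 2(W), which is W → L
n=5: only reaches 3(W), which is W → L
n=6: reaches L-position 4 → W
n=7: reaches L-position 5 → W
n=8: only reaches 6(W), 2(W), all W → L
n=9: only reaches 7(W), 3(W), all W → L
n=10: reaches L-position 8 → W
n=11: reaches L-position 9 → W
n=12: only reaches 10(W), 6(W), all W → L
n=13: only reaches 11(W), 7(W), all W → L
n=14: reaches L-position 12 → W
n=15: reaches L-position 13 → W
n=16: only reaches 14(W), 10(W), all W → L
n=17: only reaches 15(W), 11(W), all W → L
n=18: reaches L-position 16 → W
n=19: reaches L-position 17 → W
n=20: only reaches 18(W), 14(W), all W → L
n=21: only reaches 19(W), 15(W), all W → L
n=22: reaches L-position 20 → W
n=23: reaches L-position 21 → W
n=24: only reaches 22(W), 18(W), all W → L
n=25: only reaches 23(W), 19(W), all W → L
n=26: reaches L-position 24 → W
n=27: reaches L-position 25 → W
n=28: only reaches 26(W), 22(W), all W → L
n=29: only reaches 27(W), 23(W), all W → L
n=30: reaches L-position 28 → W
n=31: reaches L-position 29 → W
From 31, the L positions reachable in one move are: 29, 25. Any move reaching one of these is winning.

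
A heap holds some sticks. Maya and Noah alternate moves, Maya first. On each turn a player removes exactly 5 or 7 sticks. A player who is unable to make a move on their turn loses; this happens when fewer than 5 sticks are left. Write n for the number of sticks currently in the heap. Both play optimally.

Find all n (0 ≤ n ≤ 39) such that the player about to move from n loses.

0, 1, 2, 3, 4, 12, 13, 14, 15, 16, 24, 25, 26, 27, 28, 36, 37, 38, 39

Positions with no move are L. A position that does have a move is losing for the player to move precisely when every available move leads to a winning position for the opponent. Fill in the labels:
n=0: no move → L
n=1: no move → L
n=2: no move → L
n=3: no move → L
n=4: no move → L
n=5: →0(L), so W
n=6: →1(L), so W
n=7: →2(L), so W
n=8: →3(L), so W
n=9: →4(L), so W
n=10: →3(L), so W
n=11: →4(L), so W
n=12: →7(W), 5(W) — all W, so L
n=13: →8(W), 6(W) — all W, so L
n=14: →9(W), 7(W) — all W, so L
n=15: →10(W), 8(W) — all W, so L
n=16: →11(W), 9(W) — all W, so L
n=17: →12(L), so W
n=18: →13(L), so W
n=19: →14(L), so W
n=20: →15(L), so W
n=21: →16(L), so W
n=22: →15(L), so W
n=23: →16(L), so W
n=24: →19(W), 17(W) — all W, so L
n=25: →20(W), 18(W) — all W, so L
n=26: →21(W), 19(W) — all W, so L
n=27: →22(W), 20(W) — all W, so L
n=28: →23(W), 21(W) — all W, so L
n=29: →24(L), so W
n=30: →25(L), so W
n=31: →26(L), so W
n=32: →27(L), so W
n=33: →28(L), so W
n=34: →27(L), so W
n=35: →28(L), so W
n=36: →31(W), 29(W) — all W, so L
n=37: →32(W), 30(W) — all W, so L
n=38: →33(W), 31(W) — all W, so L
n=39: →34(W), 32(W) — all W, so L
The losing starting values of n are exactly the entries labelled L in this table (19 of them).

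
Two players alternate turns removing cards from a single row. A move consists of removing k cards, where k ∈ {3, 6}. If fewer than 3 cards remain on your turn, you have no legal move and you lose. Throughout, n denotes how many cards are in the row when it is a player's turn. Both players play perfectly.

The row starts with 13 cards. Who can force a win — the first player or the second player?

The first player wins.

Positions with no move are L. A position that does have a move is losing for the player to move precisely when every available move leads to a winning position for the opponent. Fill in the labels:
n=0: no move → L
n=1: no move → L
n=2: no move → L
n=3: →0(L), so W
n=4: →1(L), so W
n=5: →2(L), so W
n=6: →0(L), so W
n=7: →1(L), so W
n=8: →2(L), so W
n=9: →6(W), 3(W) — all W, so L
n=10: →7(W), 4(W) — all W, so L
n=11: →8(W), 5(W) — all W, so L
n=12: →9(L), so W
n=13: →10(L), so W
From 13 the player to move can remove 3, leaving 10, reaching an L position.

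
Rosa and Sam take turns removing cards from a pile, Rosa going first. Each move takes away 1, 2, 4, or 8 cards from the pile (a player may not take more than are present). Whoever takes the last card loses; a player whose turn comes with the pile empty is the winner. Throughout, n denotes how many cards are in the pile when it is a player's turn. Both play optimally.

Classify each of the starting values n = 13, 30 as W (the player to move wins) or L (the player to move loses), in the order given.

Label each position W (a win for the player to move) or L (a loss). A position with no legal move is W; any other position is W exactly when some move reaches an L, and L when every move reaches a W.
n=0: no move; the opponent has just taken the last card and therefore loses → W
n=1: only reaches 0(W), which is W → L
n=2: reaches L-position 1 → W
n=3: reaches L-position 1 → W
n=4: only reaches 3(W), 2(W), 0(W), all W → L
n=5: reaches L-position 4 → W
n=6: reaches L-position 4 → W
n=7: only reaches 6(W), 5(W), 3(W), all W → L
n=8: reaches L-position 7 → W
n=9: reaches L-position 7 → W
n=10: only reaches 9(W), 8(W), 6(W), 2(W), all W → L
n=11: reaches L-position 10 → W
n=12: reaches L-position 10 → W
n=13: only reaches 12(W), 11(W), 9(W), 5(W), all W → L
n=14: reaches L-position 13 → W
n=15: reaches L-position 13 → W
n=16: only reaches 15(W), 14(W), 12(W), 8(W), all W → L
n=17: reaches L-position 16 → W
n=18: reaches L-position 16 → W
n=19: only reaches 18(W), 17(W), 15(W), 11(W), all W → L
n=20: reaches L-position 19 → W
n=21: reaches L-position 19 → W
n=22: only reaches 21(W), 20(W), 18(W), 14(W), all W → L
n=23: reaches L-position 22 → W
n=24: reaches L-position 22 → W
n=25: only reaches 24(W), 23(W), 21(W), 17(W), all W → L
n=26: reaches L-position 25 → W
n=27: reaches L-position 25 → W
n=28: only reaches 27(W), 26(W), 24(W), 20(W), all W → L
n=29: reaches L-position 28 → W
n=30: reaches L-position 28 → W

13: L, 30: W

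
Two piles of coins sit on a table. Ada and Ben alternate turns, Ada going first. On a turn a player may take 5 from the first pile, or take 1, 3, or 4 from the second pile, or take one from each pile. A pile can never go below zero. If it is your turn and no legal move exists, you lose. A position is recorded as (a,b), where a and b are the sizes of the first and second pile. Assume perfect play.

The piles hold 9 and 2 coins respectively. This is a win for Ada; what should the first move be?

Move to (4,2).

Classify positions by backward induction: terminal positions (no move available) are L. From any other position, the mover wins iff some move reaches an L.
No move ever increases a pile, so every position that can arise here has a ≤ 9 and b ≤ 2; it is enough to label the cells with 0 ≤ a ≤ 9 and 0 ≤ b ≤ 2.
Every move lowers a or b (never raises either), so fill the grid row by row in increasing a, and left to right within a row: each cell's successors are then already labelled.
      b=0  b=1  b=2
a=0:    L    W    L
a=1:    L    W    L
a=2:    L    W    L
a=3:    L    W    L
a=4:    L    W    L
a=5:    W    W    W
a=6:    W    L    W
a=7:    W    L    W
a=8:    W    L    W
a=9:    W    L    W
Cells with no legal move (terminal, hence L): (0,0), (1,0), (2,0), (3,0), (4,0).
The remaining L cells, each justified by listing all of its moves:
(0,2): the only move is to (0,1)(W), a W ⇒ L
(1,2): moves to (1,1)(W), (0,1)(W); every one is W ⇒ L
(2,2): moves to (2,1)(W), (1,1)(W); every one is W ⇒ L
(3,2): moves to (3,1)(W), (2,1)(W); every one is W ⇒ L
(4,2): moves to (4,1)(W), (3,1)(W); every one is W ⇒ L
(6,1): moves to (1,1)(W), (6,0)(W), (5,0)(W); every one is W ⇒ L
(7,1): moves to (2,1)(W), (7,0)(W), (6,0)(W); every one is W ⇒ L
(8,1): moves to (3,1)(W), (8,0)(W), (7,0)(W); every one is W ⇒ L
(9,1): moves to (4,1)(W), (9,0)(W), (8,0)(W); every one is W ⇒ L
Every other cell has at least one move into one of the L cells above, so it is W.
From (9,2), the L positions reachable in one move are: (4,2), (9,1), (8,1). Any move reaching one of these is winning.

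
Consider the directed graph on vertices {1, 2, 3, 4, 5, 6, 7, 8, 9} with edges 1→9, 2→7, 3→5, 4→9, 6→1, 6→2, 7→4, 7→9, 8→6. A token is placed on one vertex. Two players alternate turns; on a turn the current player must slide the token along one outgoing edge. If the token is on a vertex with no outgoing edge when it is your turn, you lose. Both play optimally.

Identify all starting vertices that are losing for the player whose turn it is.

2, 5, 8, 9

Label each position W (a win for the player to move) or L (a loss). A position with no legal move is L; any other position is W exactly when some move reaches an L, and L when every move reaches a W.
Every edge goes from a vertex to one that appears earlier in the order 5, 9, 4, 7, 1, 2, 6, 8, 3, so processing vertices in that order labels each vertex after all of its successors.
5: no outgoing edge → L
9: no outgoing edge → L
4: reaches L-position 9 → W
7: reaches L-position 9 → W
1: reaches L-position 9 → W
2: only reaches 7(W), which is W → L
6: reaches L-position 2 → W
8: only reaches 6(W), which is W → L
3: reaches L-position 5 → W
Reading off the rows marked L gives the requested list; there are 4 such vertices.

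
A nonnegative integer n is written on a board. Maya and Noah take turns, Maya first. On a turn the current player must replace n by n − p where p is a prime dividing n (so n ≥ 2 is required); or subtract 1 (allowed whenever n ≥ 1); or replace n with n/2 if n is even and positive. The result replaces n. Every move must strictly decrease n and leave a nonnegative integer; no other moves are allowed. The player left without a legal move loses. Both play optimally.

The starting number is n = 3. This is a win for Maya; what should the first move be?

Move to 0.

Build the W/L table. Terminal = L. A non-terminal position is W if it has a move to some L; otherwise it is L.
n=0: no move → L
n=1: W (go to 0, an L position)
n=2: W (go to 0, an L position)
n=3: W (go to 0, an L position)
From 3, the L positions reachable in one move are: 0.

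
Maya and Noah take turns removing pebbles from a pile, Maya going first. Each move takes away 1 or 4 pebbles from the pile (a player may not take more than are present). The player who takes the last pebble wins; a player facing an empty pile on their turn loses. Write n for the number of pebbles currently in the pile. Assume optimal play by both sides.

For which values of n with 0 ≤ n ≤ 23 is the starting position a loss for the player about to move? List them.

0, 2, 5, 7, 10, 12, 15, 17, 20, 22

Positions with no move are L. A position that does have a move is losing for the player to move precisely when every available move leads to a winning position for the opponent. Fill in the labels:
n=0: no move → L
n=1: W (go to 0, an L position)
n=2: L (sole option 1(W) is W)
n=3: W (go to 2, an L position)
n=4: W (go to 0, an L position)
n=5: L (options 4(W), 1(W) are all W)
n=6: W (go to 5, an L position)
n=7: L (options 6(W), 3(W) are all W)
n=8: W (go to 7, an L position)
n=9: W (go to 5, an L position)
n=10: L (options 9(W), 6(W) are all W)
n=11: W (go to 10, an L position)
n=12: L (options 11(W), 8(W) are all W)
n=13: W (go to 12, an L position)
n=14: W (go to 10, an L position)
n=15: L (options 14(W), 11(W) are all W)
n=16: W (go to 15, an L position)
n=17: L (options 16(W), 13(W) are all W)
n=18: W (go to 17, an L position)
n=19: W (go to 15, an L position)
n=20: L (options 19(W), 16(W) are all W)
n=21: W (go to 20, an L position)
n=22: L (options 21(W), 18(W) are all W)
n=23: W (go to 22, an L position)
The losing starting values of n are exactly the entries labelled L in this table (10 of them).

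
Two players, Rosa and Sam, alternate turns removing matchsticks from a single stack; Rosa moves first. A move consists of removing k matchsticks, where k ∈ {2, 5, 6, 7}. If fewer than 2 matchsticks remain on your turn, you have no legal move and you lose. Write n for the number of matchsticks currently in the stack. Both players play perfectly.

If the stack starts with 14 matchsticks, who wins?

Rosa wins.

Work bottom-up. With no move the player to move loses. Otherwise the position is W if at least one move leads to an L position for the opponent, and L if every move leads to a W.
n=0: no move → L
n=1: no move → L
n=2: W (go to 0, an L position)
n=3: W (go to 1, an L position)
n=4: L (sole option 2(W) is W)
n=5: W (go to 0, an L position)
n=6: W (go to 4, an L position)
n=7: W (go to 1, an L position)
n=8: W (go to 1, an L position)
n=9: W (go to 4, an L position)
n=10: W (go to 4, an L position)
n=11: W (go to 4, an L position)
n=12: L (options 10(W), 7(W), 6(W), 5(W) are all W)
n=13: L (options 11(W), 8(W), 7(W), 6(W) are all W)
n=14: W (go to 12, an L position)
The starting position 14 is W: Rosa should remove 2, leaving 12, handing over an L position.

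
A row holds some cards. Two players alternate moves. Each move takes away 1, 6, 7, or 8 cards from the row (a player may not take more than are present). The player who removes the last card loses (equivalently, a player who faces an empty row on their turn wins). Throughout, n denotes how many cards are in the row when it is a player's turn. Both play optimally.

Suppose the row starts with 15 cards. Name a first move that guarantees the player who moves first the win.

Remove 1, leaving 14.

Work bottom-up. With no move the player to move wins. Otherwise the position is W if at least one move leads to an L position for the opponent, and L if every move leads to a W.
n=0: no move; the opponent has just taken the last card and therefore loses → W
n=1: the only move is to 0(W), a W ⇒ L
n=2: can move to 1, which is L ⇒ W
n=3: the only move is to 2(W), a W ⇒ L
n=4: can move to 3, which is L ⇒ W
n=5: the only move is to 4(W), a W ⇒ L
n=6: can move to 5, which is L ⇒ W
n=7: can move to 1, which is L ⇒ W
n=8: can move to 1, which is L ⇒ W
n=9: can move to 3, which is L ⇒ W
n=10: can move to 3, which is L ⇒ W
n=11: can move to 5, which is L ⇒ W
n=12: can move to 5, which is L ⇒ W
n=13: can move to 5, which is L ⇒ W
n=14: moves to 13(W), 8(W), 7(W), 6(W); every one is W ⇒ L
n=15: can move to 14, which is L ⇒ W
From 15, the L positions reachable in one move are: 14.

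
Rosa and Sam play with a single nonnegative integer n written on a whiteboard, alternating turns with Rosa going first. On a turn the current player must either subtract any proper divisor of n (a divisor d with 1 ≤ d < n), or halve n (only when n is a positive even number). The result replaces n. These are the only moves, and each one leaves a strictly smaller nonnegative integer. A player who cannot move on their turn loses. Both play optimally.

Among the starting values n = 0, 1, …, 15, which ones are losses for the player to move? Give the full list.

0, 1, 3, 5, 7, 9, 11, 13, 15

Compute win/loss labels from the base case upward. A position with no move is L. Any other position is W if it can reach an L in one move, else L.
n=0: no move → L
n=1: no move → L
n=2: can move to 1, which is L ⇒ W
n=3: the only move is to 2(W), a W ⇒ L
n=4: can move to 3, which is L ⇒ W
n=5: the only move is to 4(W), a W ⇒ L
n=6: can move to 3, which is L ⇒ W
n=7: the only move is to 6(W), a W ⇒ L
n=8: can move to 7, which is L ⇒ W
n=9: moves to 6(W), 8(W); every one is W ⇒ L
n=10: can move to 5, which is L ⇒ W
n=11: the only move is to 10(W), a W ⇒ L
n=12: can move to 9, which is L ⇒ W
n=13: the only move is to 12(W), a W ⇒ L
n=14: can move to 7, which is L ⇒ W
n=15: moves to 10(W), 12(W), 14(W); every one is W ⇒ L
Reading off the rows marked L gives the requested list; there are 9 such values of n.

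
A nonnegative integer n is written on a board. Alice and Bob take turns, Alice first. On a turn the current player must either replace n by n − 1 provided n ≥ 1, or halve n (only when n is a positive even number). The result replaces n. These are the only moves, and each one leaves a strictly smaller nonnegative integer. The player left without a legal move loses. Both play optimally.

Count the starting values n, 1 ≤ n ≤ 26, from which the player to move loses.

12

Compute win/loss labels from the base case upward. A position with no move is L. Any other position is W if it can reach an L in one move, else L.
n=0: no move → L
n=1: →0(L), so W
n=2: →1(W) only, which is W, so L
n=3: →2(L), so W
n=4: →2(L), so W
n=5: →4(W) only, which is W, so L
n=6: →5(L), so W
n=7: →6(W) only, which is W, so L
n=8: →7(L), so W
n=9: →8(W) only, which is W, so L
n=10: →5(L), so W
n=11: →10(W) only, which is W, so L
n=12: →11(L), so W
n=13: →12(W) only, which is W, so L
n=14: →7(L), so W
n=15: →14(W) only, which is W, so L
n=16: →15(L), so W
n=17: →16(W) only, which is W, so L
n=18: →9(L), so W
n=19: →18(W) only, which is W, so L
n=20: →19(L), so W
n=21: →20(W) only, which is W, so L
n=22: →11(L), so W
n=23: →22(W) only, which is W, so L
n=24: →23(L), so W
n=25: →24(W) only, which is W, so L
n=26: →13(L), so W
L entries with 1 ≤ n ≤ 26 (n=0 is outside the asked range and is not counted): n = 2, 5, 7, 9, 11, 13, 15, 17, 19, 21, 23, 25; that makes 12.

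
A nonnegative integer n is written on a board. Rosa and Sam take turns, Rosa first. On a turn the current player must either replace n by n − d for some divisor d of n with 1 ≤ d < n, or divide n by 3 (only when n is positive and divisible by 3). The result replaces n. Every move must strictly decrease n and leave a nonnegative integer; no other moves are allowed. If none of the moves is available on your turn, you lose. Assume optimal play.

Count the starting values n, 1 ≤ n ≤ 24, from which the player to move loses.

10

Build the W/L table. Terminal = L. A non-terminal position is W if it has a move to some L; otherwise it is L.
n=0: no move → L
n=1: no move → L
n=2: W (go to 1, an L position)
n=3: W (go to 1, an L position)
n=4: L (options 2(W), 3(W) are all W)
n=5: W (go to 4, an L position)
n=6: W (go to 4, an L position)
n=7: L (sole option 6(W) is W)
n=8: W (go to 4, an L position)
n=9: L (options 3(W), 6(W), 8(W) are all W)
n=10: W (go to 9, an L position)
n=11: L (sole option 10(W) is W)
n=12: W (go to 4, an L position)
n=13: L (sole option 12(W) is W)
n=14: W (go to 7, an L position)
n=15: L (options 5(W), 10(W), 12(W), 14(W) are all W)
n=16: W (go to 15, an L position)
n=17: L (sole option 16(W) is W)
n=18: W (go to 9, an L position)
n=19: L (sole option 18(W) is W)
n=20: W (go to 15, an L position)
n=21: W (go to 7, an L position)
n=22: W (go to 11, an L position)
n=23: L (sole option 22(W) is W)
n=24: W (go to 23, an L position)
L entries with 1 ≤ n ≤ 24 (n=0 is outside the asked range and is not counted): n = 1, 4, 7, 9, 11, 13, 15, 17, 19, 23; that makes 10.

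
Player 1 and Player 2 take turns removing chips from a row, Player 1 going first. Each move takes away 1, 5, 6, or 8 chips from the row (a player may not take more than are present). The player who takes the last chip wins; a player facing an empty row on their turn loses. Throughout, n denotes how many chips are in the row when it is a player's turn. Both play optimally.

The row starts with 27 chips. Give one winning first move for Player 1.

Use the standard recursion: the mover loses at a terminal position; elsewhere, the mover wins exactly when some move hands the opponent an L position.
n=0: no move → L
n=1: W (go to 0, an L position)
n=2: L (sole option 1(W) is W)
n=3: W (go to 2, an L position)
n=4: L (sole option 3(W) is W)
n=5: W (go to 4, an L position)
n=6: W (go to 0, an L position)
n=7: W (go to 2, an L position)
n=8: W (go to 2, an L position)
n=9: W (go to 4, an L position)
n=10: W (go to 4, an L position)
n=11: L (options 10(W), 6(W), 5(W), 3(W) are all W)
n=12: W (go to 11, an L position)
n=13: L (options 12(W), 8(W), 7(W), 5(W) are all W)
n=14: W (go to 13, an L position)
n=15: L (options 14(W), 10(W), 9(W), 7(W) are all W)
n=16: W (go to 15, an L position)
n=17: W (go to 11, an L position)
n=18: W (go to 13, an L position)
n=19: W (go to 13, an L position)
n=20: W (go to 15, an L position)
n=21: W (go to 15, an L position)
n=22: L (options 21(W), 17(W), 16(W), 14(W) are all W)
n=23: W (go to 22, an L position)
n=24: L (options 23(W), 19(W), 18(W), 16(W) are all W)
n=25: W (go to 24, an L position)
n=26: L (options 25(W), 21(W), 20(W), 18(W) are all W)
n=27: W (go to 26, an L position)
From 27, the L positions reachable in one move are: 26, 22. Any move reaching one of these is winning.

Remove 1, leaving 26.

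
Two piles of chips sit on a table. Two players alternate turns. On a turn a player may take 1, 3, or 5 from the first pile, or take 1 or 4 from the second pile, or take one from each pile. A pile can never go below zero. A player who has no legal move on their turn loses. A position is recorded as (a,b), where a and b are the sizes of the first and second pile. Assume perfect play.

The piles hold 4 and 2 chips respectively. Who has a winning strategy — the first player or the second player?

The second player wins.

Build the W/L table. Terminal = L. A non-terminal position is W if it has a move to some L; otherwise it is L.
No move ever increases a pile, so every position that can arise here has a ≤ 4 and b ≤ 2; it is enough to label the cells with 0 ≤ a ≤ 4 and 0 ≤ b ≤ 2.
Every move lowers a or b (never raises either), so fill the grid row by row in increasing a, and left to right within a row: each cell's successors are then already labelled.
      b=0  b=1  b=2
a=0:    L    W    L
a=1:    W    W    W
a=2:    L    W    L
a=3:    W    W    W
a=4:    L    W    L
Cells with no legal move (terminal, hence L): (0,0).
The remaining L cells, each justified by listing all of its moves:
(0,2): only reaches (0,1)(W), which is W → L
(2,0): only reaches (1,0)(W), which is W → L
(2,2): only reaches (1,2)(W), (2,1)(W), (1,1)(W), all W → L
(4,0): only reaches (3,0)(W), (1,0)(W), all W → L
(4,2): only reaches (3,2)(W), (1,2)(W), (4,1)(W), (3,1)(W), all W → L
Every other cell has at least one move into one of the L cells above, so it is W.
Every move from (4,2) reaches a W position, so the mover loses.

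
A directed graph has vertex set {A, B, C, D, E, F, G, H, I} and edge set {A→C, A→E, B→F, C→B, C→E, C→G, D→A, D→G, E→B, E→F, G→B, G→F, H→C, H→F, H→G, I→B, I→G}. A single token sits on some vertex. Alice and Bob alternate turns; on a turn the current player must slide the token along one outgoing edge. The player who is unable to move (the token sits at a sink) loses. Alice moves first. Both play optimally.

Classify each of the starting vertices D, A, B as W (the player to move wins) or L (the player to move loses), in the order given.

D: L, A: W, B: W

Work bottom-up. With no move the player to move loses. Otherwise the position is W if at least one move leads to an L position for the opponent, and L if every move leads to a W.
Every edge goes from a vertex to one that appears earlier in the order F, B, G, I, E, C, A, D, H, so processing vertices in that order labels each vertex after all of its successors.
F: no outgoing edge → L
B: reaches L-position F → W
G: reaches L-position F → W
I: only reaches G(W), B(W), all W → L
E: reaches L-position F → W
C: only reaches E(W), G(W), B(W), all W → L
A: reaches L-position C → W
D: only reaches A(W), G(W), all W → L
H: reaches L-position C → W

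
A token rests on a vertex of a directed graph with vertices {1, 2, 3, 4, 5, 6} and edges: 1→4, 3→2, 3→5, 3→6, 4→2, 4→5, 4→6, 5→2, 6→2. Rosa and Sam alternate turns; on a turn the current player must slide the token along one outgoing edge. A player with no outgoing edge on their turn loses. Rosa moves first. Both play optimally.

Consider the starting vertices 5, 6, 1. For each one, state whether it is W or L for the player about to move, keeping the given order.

Work bottom-up. With no move the player to move loses. Otherwise the position is W if at least one move leads to an L position for the opponent, and L if every move leads to a W.
Every edge goes from a vertex to one that appears earlier in the order 2, 5, 6, 4, 3, 1, so processing vertices in that order labels each vertex after all of its successors.
2: no outgoing edge → L
5: W (go to 2, an L position)
6: W (go to 2, an L position)
4: W (go to 2, an L position)
3: W (go to 2, an L position)
1: L (sole option 4(W) is W)

5: W, 6: W, 1: L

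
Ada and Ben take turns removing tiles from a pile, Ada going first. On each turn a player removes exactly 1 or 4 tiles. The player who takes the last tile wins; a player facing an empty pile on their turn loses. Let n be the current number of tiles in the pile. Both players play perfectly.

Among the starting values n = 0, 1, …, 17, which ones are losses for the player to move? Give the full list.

Work bottom-up. With no move the player to move loses. Otherwise the position is W if at least one move leads to an L position for the opponent, and L if every move leads to a W.
n=0: no move → L
n=1: can move to 0, which is L ⇒ W
n=2: the only move is to 1(W), a W ⇒ L
n=3: can move to 2, which is L ⇒ W
n=4: can move to 0, which is L ⇒ W
n=5: moves to 4(W), 1(W); every one is W ⇒ L
n=6: can move to 5, which is L ⇒ W
n=7: moves to 6(W), 3(W); every one is W ⇒ L
n=8: can move to 7, which is L ⇒ W
n=9: can move to 5, which is L ⇒ W
n=10: moves to 9(W), 6(W); every one is W ⇒ L
n=11: can move to 10, which is L ⇒ W
n=12: moves to 11(W), 8(W); every one is W ⇒ L
n=13: can move to 12, which is L ⇒ W
n=14: can move to 10, which is L ⇒ W
n=15: moves to 14(W), 11(W); every one is W ⇒ L
n=16: can move to 15, which is L ⇒ W
n=17: moves to 16(W), 13(W); every one is W ⇒ L
The losing starting values of n are exactly the entries labelled L in this table (8 of them).

0, 2, 5, 7, 10, 12, 15, 17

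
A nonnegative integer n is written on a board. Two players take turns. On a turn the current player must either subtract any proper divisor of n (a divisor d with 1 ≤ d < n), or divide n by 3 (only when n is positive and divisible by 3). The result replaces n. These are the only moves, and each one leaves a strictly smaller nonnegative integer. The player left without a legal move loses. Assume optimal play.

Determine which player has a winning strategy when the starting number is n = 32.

The first player wins.

Use the standard recursion: the mover loses at a terminal position; elsewhere, the mover wins exactly when some move hands the opponent an L position.
n=0: no move → L
n=1: no move → L
n=2: →1(L), so W
n=3: →1(L), so W
n=4: →2(W), 3(W) — all W, so L
n=5: →4(L), so W
n=6: →4(L), so W
n=7: →6(W) only, which is W, so L
n=8: →4(L), so W
n=9: →3(W), 6(W), 8(W) — all W, so L
n=10: →9(L), so W
n=11: →10(W) only, which is W, so L
n=12: →4(L), so W
n=13: →12(W) only, which is W, so L
n=14: →7(L), so W
n=15: →5(W), 10(W), 12(W), 14(W) — all W, so L
n=16: →15(L), so W
n=17: →16(W) only, which is W, so L
n=18: →9(L), so W
n=19: →18(W) only, which is W, so L
n=20: →15(L), so W
n=21: →7(L), so W
n=22: →11(L), so W
n=23: →22(W) only, which is W, so L
n=24: →23(L), so W
n=25: →20(W), 24(W) — all W, so L
n=26: →13(L), so W
n=27: →9(L), so W
n=28: →14(W), 21(W), 24(W), 26(W), 27(W) — all W, so L
n=29: →28(L), so W
n=30: →15(L), so W
n=31: →30(W) only, which is W, so L
n=32: →28(L), so W
The starting position 32 is W: the player to move should move to 28, handing over an L position.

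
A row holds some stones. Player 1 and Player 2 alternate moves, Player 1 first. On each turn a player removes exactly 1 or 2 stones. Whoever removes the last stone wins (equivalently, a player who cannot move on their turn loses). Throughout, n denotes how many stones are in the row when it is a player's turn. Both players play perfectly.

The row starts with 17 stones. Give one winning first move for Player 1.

Remove 2, leaving 15.

Positions with no move are L. A position that does have a move is losing for the player to move precisely when every available move leads to a winning position for the opponent. Fill in the labels:
n=0: no move → L
n=1: reaches L-position 0 → W
n=2: reaches L-position 0 → W
n=3: only reaches 2(W), 1(W), all W → L
n=4: reaches L-position 3 → W
n=5: reaches L-position 3 → W
n=6: only reaches 5(W), 4(W), all W → L
n=7: reaches L-position 6 → W
n=8: reaches L-position 6 → W
n=9: only reaches 8(W), 7(W), all W → L
n=10: reaches L-position 9 → W
n=11: reaches L-position 9 → W
n=12: only reaches 11(W), 10(W), all W → L
n=13: reaches L-position 12 → W
n=14: reaches L-position 12 → W
n=15: only reaches 14(W), 13(W), all W → L
n=16: reaches L-position 15 → W
n=17: reaches L-position 15 → W
From 17, the L positions reachable in one move are: 15.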